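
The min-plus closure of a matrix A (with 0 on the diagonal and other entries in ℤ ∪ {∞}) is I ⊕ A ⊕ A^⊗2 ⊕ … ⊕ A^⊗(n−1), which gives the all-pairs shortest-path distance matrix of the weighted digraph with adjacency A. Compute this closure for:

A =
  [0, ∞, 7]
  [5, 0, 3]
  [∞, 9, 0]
Closure =
  [0, 16, 7]
  [5, 0, 3]
  [14, 9, 0]

This is the Floyd-Warshall all-pairs shortest-path computation. For each intermediate vertex k = 0, 1, …, 2, update dist[i][j] ← min(dist[i][j], dist[i][k] + dist[k][j]). The final matrix gives, for each (i, j), the minimum total weight of any directed path from i to j (possibly empty when i = j).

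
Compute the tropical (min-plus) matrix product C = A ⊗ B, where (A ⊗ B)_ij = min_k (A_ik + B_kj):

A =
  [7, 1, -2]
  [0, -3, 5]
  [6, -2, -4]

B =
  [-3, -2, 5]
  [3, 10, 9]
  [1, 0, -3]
A ⊗ B =
  [-1, -2, -5]
  [-3, -2, 2]
  [-3, -4, -7]

Apply the min-plus product entry-by-entry:
  C[0][0] = min over k of (A[0][0] + B[0][0] = 7 + -3 = 4, A[0][1] + B[1][0] = 1 + 3 = 4, A[0][2] + B[2][0] = -2 + 1 = -1) = -1 (attained at k = 2)
  C[0][1] = min over k of (A[0][0] + B[0][1] = 7 + -2 = 5, A[0][1] + B[1][1] = 1 + 10 = 11, A[0][2] + B[2][1] = -2 + 0 = -2) = -2 (attained at k = 2)
  C[0][2] = min over k of (A[0][0] + B[0][2] = 7 + 5 = 12, A[0][1] + B[1][2] = 1 + 9 = 10, A[0][2] + B[2][2] = -2 + -3 = -5) = -5 (attained at k = 2)
  C[1][0] = min over k of (A[1][0] + B[0][0] = 0 + -3 = -3, A[1][1] + B[1][0] = -3 + 3 = 0, A[1][2] + B[2][0] = 5 + 1 = 6) = -3 (attained at k = 0)
  C[1][1] = min over k of (A[1][0] + B[0][1] = 0 + -2 = -2, A[1][1] + B[1][1] = -3 + 10 = 7, A[1][2] + B[2][1] = 5 + 0 = 5) = -2 (attained at k = 0)
  C[1][2] = min over k of (A[1][0] + B[0][2] = 0 + 5 = 5, A[1][1] + B[1][2] = -3 + 9 = 6, A[1][2] + B[2][2] = 5 + -3 = 2) = 2 (attained at k = 2)
  C[2][0] = min over k of (A[2][0] + B[0][0] = 6 + -3 = 3, A[2][1] + B[1][0] = -2 + 3 = 1, A[2][2] + B[2][0] = -4 + 1 = -3) = -3 (attained at k = 2)
  C[2][1] = min over k of (A[2][0] + B[0][1] = 6 + -2 = 4, A[2][1] + B[1][1] = -2 + 10 = 8, A[2][2] + B[2][1] = -4 + 0 = -4) = -4 (attained at k = 2)
  C[2][2] = min over k of (A[2][0] + B[0][2] = 6 + 5 = 11, A[2][1] + B[1][2] = -2 + 9 = 7, A[2][2] + B[2][2] = -4 + -3 = -7) = -7 (attained at k = 2)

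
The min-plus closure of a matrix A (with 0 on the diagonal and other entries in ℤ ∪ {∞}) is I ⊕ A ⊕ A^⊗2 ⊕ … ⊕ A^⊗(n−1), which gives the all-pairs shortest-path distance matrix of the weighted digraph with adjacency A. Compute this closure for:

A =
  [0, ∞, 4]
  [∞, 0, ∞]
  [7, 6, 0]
Closure =
  [0, 10, 4]
  [∞, 0, ∞]
  [7, 6, 0]

This is the Floyd-Warshall all-pairs shortest-path computation. For each intermediate vertex k = 0, 1, …, 2, update dist[i][j] ← min(dist[i][j], dist[i][k] + dist[k][j]). The final matrix gives, for each (i, j), the minimum total weight of any directed path from i to j (possibly empty when i = j).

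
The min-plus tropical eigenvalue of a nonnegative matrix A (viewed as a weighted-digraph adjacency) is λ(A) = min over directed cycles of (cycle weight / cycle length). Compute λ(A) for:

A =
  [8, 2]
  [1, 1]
λ(A) = 1

Enumerate directed cycles and compute their means (weight / length). Sample:
  cycle 0 → 0: weight = 8, length = 1, mean = 8/1 ≈ 8.000
  cycle 1 → 1: weight = 1, length = 1, mean = 1/1 ≈ 1.000
  cycle 0 → 1 → 0: weight = 3, length = 2, mean = 3/2 ≈ 1.500
  cycle 1 → 0 → 1: weight = 3, length = 2, mean = 3/2 ≈ 1.500
Minimum mean = 1.000, attained e.g. along the cycle 1 → 1 with weight 1 and length 1. So λ(A) = 1/1 = 1.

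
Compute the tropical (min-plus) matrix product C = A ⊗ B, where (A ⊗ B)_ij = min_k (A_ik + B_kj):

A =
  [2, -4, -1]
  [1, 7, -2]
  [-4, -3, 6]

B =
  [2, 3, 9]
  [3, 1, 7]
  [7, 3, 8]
A ⊗ B =
  [-1, -3, 3]
  [3, 1, 6]
  [-2, -2, 4]

Apply the min-plus product entry-by-entry:
  C[0][0] = min over k of (A[0][0] + B[0][0] = 2 + 2 = 4, A[0][1] + B[1][0] = -4 + 3 = -1, A[0][2] + B[2][0] = -1 + 7 = 6) = -1 (attained at k = 1)
  C[0][1] = min over k of (A[0][0] + B[0][1] = 2 + 3 = 5, A[0][1] + B[1][1] = -4 + 1 = -3, A[0][2] + B[2][1] = -1 + 3 = 2) = -3 (attained at k = 1)
  C[0][2] = min over k of (A[0][0] + B[0][2] = 2 + 9 = 11, A[0][1] + B[1][2] = -4 + 7 = 3, A[0][2] + B[2][2] = -1 + 8 = 7) = 3 (attained at k = 1)
  C[1][0] = min over k of (A[1][0] + B[0][0] = 1 + 2 = 3, A[1][1] + B[1][0] = 7 + 3 = 10, A[1][2] + B[2][0] = -2 + 7 = 5) = 3 (attained at k = 0)
  C[1][1] = min over k of (A[1][0] + B[0][1] = 1 + 3 = 4, A[1][1] + B[1][1] = 7 + 1 = 8, A[1][2] + B[2][1] = -2 + 3 = 1) = 1 (attained at k = 2)
  C[1][2] = min over k of (A[1][0] + B[0][2] = 1 + 9 = 10, A[1][1] + B[1][2] = 7 + 7 = 14, A[1][2] + B[2][2] = -2 + 8 = 6) = 6 (attained at k = 2)
  C[2][0] = min over k of (A[2][0] + B[0][0] = -4 + 2 = -2, A[2][1] + B[1][0] = -3 + 3 = 0, A[2][2] + B[2][0] = 6 + 7 = 13) = -2 (attained at k = 0)
  C[2][1] = min over k of (A[2][0] + B[0][1] = -4 + 3 = -1, A[2][1] + B[1][1] = -3 + 1 = -2, A[2][2] + B[2][1] = 6 + 3 = 9) = -2 (attained at k = 1)
  C[2][2] = min over k of (A[2][0] + B[0][2] = -4 + 9 = 5, A[2][1] + B[1][2] = -3 + 7 = 4, A[2][2] + B[2][2] = 6 + 8 = 14) = 4 (attained at k = 1)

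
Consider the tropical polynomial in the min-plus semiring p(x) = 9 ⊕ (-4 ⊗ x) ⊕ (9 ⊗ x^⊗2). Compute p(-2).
p(-2) = -6

A tropical monomial a ⊗ x^⊗i evaluates to a + i · x. Evaluating each term at x = -2:
  Term 0 contributes 9 + 0 · -2 = 9
  Term 1 contributes -4 + 1 · -2 = -6
  Term 2 contributes 9 + 2 · -2 = 5
p(-2) = ⊕ of these = min[9, -6, 5] = -6.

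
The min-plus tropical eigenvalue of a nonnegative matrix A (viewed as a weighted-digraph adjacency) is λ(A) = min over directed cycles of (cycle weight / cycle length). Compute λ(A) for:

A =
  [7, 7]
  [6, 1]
λ(A) = 1

Enumerate directed cycles and compute their means (weight / length). Sample:
  cycle 0 → 0: weight = 7, length = 1, mean = 7/1 ≈ 7.000
  cycle 1 → 1: weight = 1, length = 1, mean = 1/1 ≈ 1.000
  cycle 0 → 1 → 0: weight = 13, length = 2, mean = 13/2 ≈ 6.500
  cycle 1 → 0 → 1: weight = 13, length = 2, mean = 13/2 ≈ 6.500
Minimum mean = 1.000, attained e.g. along the cycle 1 → 1 with weight 1 and length 1. So λ(A) = 1/1 = 1.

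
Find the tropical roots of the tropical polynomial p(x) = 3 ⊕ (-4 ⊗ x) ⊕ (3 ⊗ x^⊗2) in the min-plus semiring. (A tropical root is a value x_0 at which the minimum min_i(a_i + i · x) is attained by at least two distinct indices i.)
Roots: {-7, 7}

Each tropical root is a break point of the lower envelope of the lines y = a_i + i · x (there are 3 lines, with slopes 0, 1, ..., 2). Only the lines that attain the minimum somewhere contribute to roots; other lines are dominated. Here the surviving (envelope) indices are i = 2, i = 1, i = 0.
Intersections between consecutive envelope lines give the roots: for adjacent envelope indices i < j the intersection is x = (a_i − a_j) / (j − i). Reading off the sorted break points: {-7, 7}.
Verification: at each break x_0, at least two indices attain the minimum of min_i(a_i + i · x_0).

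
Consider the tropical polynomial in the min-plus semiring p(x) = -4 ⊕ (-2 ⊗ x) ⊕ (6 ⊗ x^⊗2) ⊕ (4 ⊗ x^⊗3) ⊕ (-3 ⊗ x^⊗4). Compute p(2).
p(2) = -4

A tropical monomial a ⊗ x^⊗i evaluates to a + i · x. Evaluating each term at x = 2:
  Term 0 contributes -4 + 0 · 2 = -4
  Term 1 contributes -2 + 1 · 2 = 0
  Term 2 contributes 6 + 2 · 2 = 10
  Term 3 contributes 4 + 3 · 2 = 10
  Term 4 contributes -3 + 4 · 2 = 5
p(2) = ⊕ of these = min[-4, 0, 10, 10, 5] = -4.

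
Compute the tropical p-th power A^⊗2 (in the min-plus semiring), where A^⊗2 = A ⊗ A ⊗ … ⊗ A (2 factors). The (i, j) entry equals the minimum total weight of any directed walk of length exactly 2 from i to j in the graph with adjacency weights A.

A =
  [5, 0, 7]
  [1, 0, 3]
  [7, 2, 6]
A^⊗2 =
  [1, 0, 3]
  [1, 0, 3]
  [3, 2, 5]

Each entry (A^⊗2)_ij equals the minimum over all length-2 walks i = v_0 → v_1 → … → v_2 = j of Σ_t A[v_t][v_{t+1}]. For example, for (i, j) = (0, 2) we minimise over 3 possible intermediate vertex sequences; the minimum is 3, attained along the walk 0 → 1 → 2.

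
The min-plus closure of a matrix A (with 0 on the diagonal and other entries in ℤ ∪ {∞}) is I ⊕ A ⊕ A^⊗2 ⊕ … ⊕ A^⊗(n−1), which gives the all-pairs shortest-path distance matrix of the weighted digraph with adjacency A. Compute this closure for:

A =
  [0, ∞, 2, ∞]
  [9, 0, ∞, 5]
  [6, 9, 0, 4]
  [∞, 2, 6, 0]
Closure =
  [0, 8, 2, 6]
  [9, 0, 11, 5]
  [6, 6, 0, 4]
  [11, 2, 6, 0]

This is the Floyd-Warshall all-pairs shortest-path computation. For each intermediate vertex k = 0, 1, …, 3, update dist[i][j] ← min(dist[i][j], dist[i][k] + dist[k][j]). The final matrix gives, for each (i, j), the minimum total weight of any directed path from i to j (possibly empty when i = j).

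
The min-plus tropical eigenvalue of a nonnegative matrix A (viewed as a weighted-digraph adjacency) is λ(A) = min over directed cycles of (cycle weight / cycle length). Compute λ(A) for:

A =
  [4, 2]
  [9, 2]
λ(A) = 2

Enumerate directed cycles and compute their means (weight / length). Sample:
  cycle 0 → 0: weight = 4, length = 1, mean = 4/1 ≈ 4.000
  cycle 1 → 1: weight = 2, length = 1, mean = 2/1 ≈ 2.000
  cycle 0 → 1 → 0: weight = 11, length = 2, mean = 11/2 ≈ 5.500
  cycle 1 → 0 → 1: weight = 11, length = 2, mean = 11/2 ≈ 5.500
Minimum mean = 2.000, attained e.g. along the cycle 1 → 1 with weight 2 and length 1. So λ(A) = 2/1 = 2.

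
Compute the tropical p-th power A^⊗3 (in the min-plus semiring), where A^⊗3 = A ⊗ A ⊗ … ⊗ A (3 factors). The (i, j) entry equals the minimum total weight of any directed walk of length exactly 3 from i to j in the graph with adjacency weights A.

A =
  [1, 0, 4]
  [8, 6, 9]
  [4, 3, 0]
A^⊗3 =
  [3, 2, 4]
  [10, 9, 9]
  [4, 3, 0]

Each entry (A^⊗3)_ij equals the minimum over all length-3 walks i = v_0 → v_1 → … → v_3 = j of Σ_t A[v_t][v_{t+1}]. For example, for (i, j) = (0, 2) we minimise over 9 possible intermediate vertex sequences; the minimum is 4, attained along the walk 0 → 2 → 2 → 2.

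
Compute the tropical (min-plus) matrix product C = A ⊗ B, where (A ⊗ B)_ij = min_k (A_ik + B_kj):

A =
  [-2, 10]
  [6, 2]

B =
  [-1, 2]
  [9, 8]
A ⊗ B =
  [-3, 0]
  [5, 8]

Apply the min-plus product entry-by-entry:
  C[0][0] = min over k of (A[0][0] + B[0][0] = -2 + -1 = -3, A[0][1] + B[1][0] = 10 + 9 = 19) = -3 (attained at k = 0)
  C[0][1] = min over k of (A[0][0] + B[0][1] = -2 + 2 = 0, A[0][1] + B[1][1] = 10 + 8 = 18) = 0 (attained at k = 0)
  C[1][0] = min over k of (A[1][0] + B[0][0] = 6 + -1 = 5, A[1][1] + B[1][0] = 2 + 9 = 11) = 5 (attained at k = 0)
  C[1][1] = min over k of (A[1][0] + B[0][1] = 6 + 2 = 8, A[1][1] + B[1][1] = 2 + 8 = 10) = 8 (attained at k = 0)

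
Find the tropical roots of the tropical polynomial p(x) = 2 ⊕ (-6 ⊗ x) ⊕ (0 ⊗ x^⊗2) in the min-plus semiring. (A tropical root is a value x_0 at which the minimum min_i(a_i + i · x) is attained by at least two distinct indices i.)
Roots: {-6, 8}

Each tropical root is a break point of the lower envelope of the lines y = a_i + i · x (there are 3 lines, with slopes 0, 1, ..., 2). Only the lines that attain the minimum somewhere contribute to roots; other lines are dominated. Here the surviving (envelope) indices are i = 2, i = 1, i = 0.
Intersections between consecutive envelope lines give the roots: for adjacent envelope indices i < j the intersection is x = (a_i − a_j) / (j − i). Reading off the sorted break points: {-6, 8}.
Verification: at each break x_0, at least two indices attain the minimum of min_i(a_i + i · x_0).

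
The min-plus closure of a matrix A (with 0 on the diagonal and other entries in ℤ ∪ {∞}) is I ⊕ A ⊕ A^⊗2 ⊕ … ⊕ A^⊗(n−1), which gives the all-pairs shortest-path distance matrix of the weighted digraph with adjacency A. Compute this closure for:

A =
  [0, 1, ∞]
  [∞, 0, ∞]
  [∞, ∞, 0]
Closure =
  [0, 1, ∞]
  [∞, 0, ∞]
  [∞, ∞, 0]

This is the Floyd-Warshall all-pairs shortest-path computation. For each intermediate vertex k = 0, 1, …, 2, update dist[i][j] ← min(dist[i][j], dist[i][k] + dist[k][j]). The final matrix gives, for each (i, j), the minimum total weight of any directed path from i to j (possibly empty when i = j).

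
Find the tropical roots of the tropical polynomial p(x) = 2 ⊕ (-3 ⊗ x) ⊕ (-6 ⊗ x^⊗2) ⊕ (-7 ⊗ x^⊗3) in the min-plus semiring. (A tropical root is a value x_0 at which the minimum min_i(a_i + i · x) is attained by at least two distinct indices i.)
Roots: {1, 3, 5}

Each tropical root is a break point of the lower envelope of the lines y = a_i + i · x (there are 4 lines, with slopes 0, 1, ..., 3). Only the lines that attain the minimum somewhere contribute to roots; other lines are dominated. Here the surviving (envelope) indices are i = 3, i = 2, i = 1, i = 0.
Intersections between consecutive envelope lines give the roots: for adjacent envelope indices i < j the intersection is x = (a_i − a_j) / (j − i). Reading off the sorted break points: {1, 3, 5}.
Verification: at each break x_0, at least two indices attain the minimum of min_i(a_i + i · x_0).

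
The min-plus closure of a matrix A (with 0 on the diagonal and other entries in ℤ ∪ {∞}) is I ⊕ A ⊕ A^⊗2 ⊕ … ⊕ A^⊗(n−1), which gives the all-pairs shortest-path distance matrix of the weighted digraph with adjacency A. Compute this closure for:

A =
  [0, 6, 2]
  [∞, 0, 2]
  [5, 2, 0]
Closure =
  [0, 4, 2]
  [7, 0, 2]
  [5, 2, 0]

This is the Floyd-Warshall all-pairs shortest-path computation. For each intermediate vertex k = 0, 1, …, 2, update dist[i][j] ← min(dist[i][j], dist[i][k] + dist[k][j]). The final matrix gives, for each (i, j), the minimum total weight of any directed path from i to j (possibly empty when i = j).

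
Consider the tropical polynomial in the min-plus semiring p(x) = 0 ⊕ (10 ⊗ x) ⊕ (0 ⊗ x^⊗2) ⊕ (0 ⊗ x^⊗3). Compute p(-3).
p(-3) = -9

A tropical monomial a ⊗ x^⊗i evaluates to a + i · x. Evaluating each term at x = -3:
  Term 0 contributes 0 + 0 · -3 = 0
  Term 1 contributes 10 + 1 · -3 = 7
  Term 2 contributes 0 + 2 · -3 = -6
  Term 3 contributes 0 + 3 · -3 = -9
p(-3) = ⊕ of these = min[0, 7, -6, -9] = -9.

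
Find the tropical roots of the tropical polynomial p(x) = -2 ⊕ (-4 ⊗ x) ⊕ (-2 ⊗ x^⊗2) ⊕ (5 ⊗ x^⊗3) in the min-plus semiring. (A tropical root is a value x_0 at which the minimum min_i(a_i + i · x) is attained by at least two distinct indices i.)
Roots: {-7, -2, 2}

Each tropical root is a break point of the lower envelope of the lines y = a_i + i · x (there are 4 lines, with slopes 0, 1, ..., 3). Only the lines that attain the minimum somewhere contribute to roots; other lines are dominated. Here the surviving (envelope) indices are i = 3, i = 2, i = 1, i = 0.
Intersections between consecutive envelope lines give the roots: for adjacent envelope indices i < j the intersection is x = (a_i − a_j) / (j − i). Reading off the sorted break points: {-7, -2, 2}.
Verification: at each break x_0, at least two indices attain the minimum of min_i(a_i + i · x_0).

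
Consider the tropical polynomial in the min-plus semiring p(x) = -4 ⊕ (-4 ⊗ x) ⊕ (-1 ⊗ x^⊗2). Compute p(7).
p(7) = -4

A tropical monomial a ⊗ x^⊗i evaluates to a + i · x. Evaluating each term at x = 7:
  Term 0 contributes -4 + 0 · 7 = -4
  Term 1 contributes -4 + 1 · 7 = 3
  Term 2 contributes -1 + 2 · 7 = 13
p(7) = ⊕ of these = min[-4, 3, 13] = -4.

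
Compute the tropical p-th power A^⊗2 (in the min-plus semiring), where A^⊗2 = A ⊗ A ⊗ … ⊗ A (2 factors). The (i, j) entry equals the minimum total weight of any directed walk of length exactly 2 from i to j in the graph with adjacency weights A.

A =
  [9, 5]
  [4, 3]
A^⊗2 =
  [9, 8]
  [7, 6]

Each entry (A^⊗2)_ij equals the minimum over all length-2 walks i = v_0 → v_1 → … → v_2 = j of Σ_t A[v_t][v_{t+1}]. For example, for (i, j) = (0, 1) we minimise over 2 possible intermediate vertex sequences; the minimum is 8, attained along the walk 0 → 1 → 1.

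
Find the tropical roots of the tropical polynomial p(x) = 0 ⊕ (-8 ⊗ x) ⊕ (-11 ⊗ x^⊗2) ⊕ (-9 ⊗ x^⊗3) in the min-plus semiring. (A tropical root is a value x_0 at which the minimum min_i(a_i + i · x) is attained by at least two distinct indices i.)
Roots: {-2, 3, 8}

Each tropical root is a break point of the lower envelope of the lines y = a_i + i · x (there are 4 lines, with slopes 0, 1, ..., 3). Only the lines that attain the minimum somewhere contribute to roots; other lines are dominated. Here the surviving (envelope) indices are i = 3, i = 2, i = 1, i = 0.
Intersections between consecutive envelope lines give the roots: for adjacent envelope indices i < j the intersection is x = (a_i − a_j) / (j − i). Reading off the sorted break points: {-2, 3, 8}.
Verification: at each break x_0, at least two indices attain the minimum of min_i(a_i + i · x_0).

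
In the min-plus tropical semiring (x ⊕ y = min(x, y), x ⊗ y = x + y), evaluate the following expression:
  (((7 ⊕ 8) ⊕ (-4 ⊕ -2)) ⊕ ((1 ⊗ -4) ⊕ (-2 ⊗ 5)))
(((7 ⊕ 8) ⊕ (-4 ⊕ -2)) ⊕ ((1 ⊗ -4) ⊕ (-2 ⊗ 5))) = -4

Expand innermost to outermost. Recall ⊕ takes the minimum of its arguments and ⊗ takes their sum. Working out the expression (((7 ⊕ 8) ⊕ (-4 ⊕ -2)) ⊕ ((1 ⊗ -4) ⊕ (-2 ⊗ 5))) gives -4.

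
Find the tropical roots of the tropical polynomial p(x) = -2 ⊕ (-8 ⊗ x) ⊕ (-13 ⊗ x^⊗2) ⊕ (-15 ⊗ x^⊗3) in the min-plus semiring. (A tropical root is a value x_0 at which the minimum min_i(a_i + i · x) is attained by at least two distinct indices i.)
Roots: {2, 5, 6}

Each tropical root is a break point of the lower envelope of the lines y = a_i + i · x (there are 4 lines, with slopes 0, 1, ..., 3). Only the lines that attain the minimum somewhere contribute to roots; other lines are dominated. Here the surviving (envelope) indices are i = 3, i = 2, i = 1, i = 0.
Intersections between consecutive envelope lines give the roots: for adjacent envelope indices i < j the intersection is x = (a_i − a_j) / (j − i). Reading off the sorted break points: {2, 5, 6}.
Verification: at each break x_0, at least two indices attain the minimum of min_i(a_i + i · x_0).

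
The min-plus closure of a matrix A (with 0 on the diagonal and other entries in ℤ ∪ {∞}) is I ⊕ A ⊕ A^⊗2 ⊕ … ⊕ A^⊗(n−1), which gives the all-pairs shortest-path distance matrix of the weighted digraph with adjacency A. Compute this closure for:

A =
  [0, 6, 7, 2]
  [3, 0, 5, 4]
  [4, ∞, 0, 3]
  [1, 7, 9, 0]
Closure =
  [0, 6, 7, 2]
  [3, 0, 5, 4]
  [4, 10, 0, 3]
  [1, 7, 8, 0]

This is the Floyd-Warshall all-pairs shortest-path computation. For each intermediate vertex k = 0, 1, …, 3, update dist[i][j] ← min(dist[i][j], dist[i][k] + dist[k][j]). The final matrix gives, for each (i, j), the minimum total weight of any directed path from i to j (possibly empty when i = j).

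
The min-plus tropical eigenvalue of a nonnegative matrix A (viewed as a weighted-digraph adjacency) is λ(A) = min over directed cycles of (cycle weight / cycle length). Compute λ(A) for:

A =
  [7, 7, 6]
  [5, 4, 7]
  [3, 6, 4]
λ(A) = 4

Enumerate directed cycles and compute their means (weight / length). Sample:
  cycle 0 → 0: weight = 7, length = 1, mean = 7/1 ≈ 7.000
  cycle 1 → 1: weight = 4, length = 1, mean = 4/1 ≈ 4.000
  cycle 2 → 2: weight = 4, length = 1, mean = 4/1 ≈ 4.000
  cycle 0 → 1 → 0: weight = 12, length = 2, mean = 12/2 ≈ 6.000
  cycle 0 → 2 → 0: weight = 9, length = 2, mean = 9/2 ≈ 4.500
  cycle 1 → 0 → 1: weight = 12, length = 2, mean = 12/2 ≈ 6.000
Minimum mean = 4.000, attained e.g. along the cycle 1 → 1 with weight 4 and length 1. So λ(A) = 4/1 = 4.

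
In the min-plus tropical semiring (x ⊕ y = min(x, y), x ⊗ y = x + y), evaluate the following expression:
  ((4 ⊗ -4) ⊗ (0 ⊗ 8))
((4 ⊗ -4) ⊗ (0 ⊗ 8)) = 8

Expand innermost to outermost. Recall ⊕ takes the minimum of its arguments and ⊗ takes their sum. Working out the expression ((4 ⊗ -4) ⊗ (0 ⊗ 8)) gives 8.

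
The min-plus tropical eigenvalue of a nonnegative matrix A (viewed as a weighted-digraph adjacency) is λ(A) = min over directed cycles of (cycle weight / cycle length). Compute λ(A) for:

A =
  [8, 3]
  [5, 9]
λ(A) = 4

Enumerate directed cycles and compute their means (weight / length). Sample:
  cycle 0 → 0: weight = 8, length = 1, mean = 8/1 ≈ 8.000
  cycle 1 → 1: weight = 9, length = 1, mean = 9/1 ≈ 9.000
  cycle 0 → 1 → 0: weight = 8, length = 2, mean = 8/2 ≈ 4.000
  cycle 1 → 0 → 1: weight = 8, length = 2, mean = 8/2 ≈ 4.000
Minimum mean = 4.000, attained e.g. along the cycle 0 → 1 → 0 with weight 8 and length 2. So λ(A) = 8/2 = 4.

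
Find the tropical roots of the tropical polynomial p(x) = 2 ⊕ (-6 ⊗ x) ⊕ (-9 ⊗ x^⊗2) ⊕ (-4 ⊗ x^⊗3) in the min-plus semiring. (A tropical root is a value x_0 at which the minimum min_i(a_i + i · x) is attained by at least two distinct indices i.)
Roots: {-5, 3, 8}

Each tropical root is a break point of the lower envelope of the lines y = a_i + i · x (there are 4 lines, with slopes 0, 1, ..., 3). Only the lines that attain the minimum somewhere contribute to roots; other lines are dominated. Here the surviving (envelope) indices are i = 3, i = 2, i = 1, i = 0.
Intersections between consecutive envelope lines give the roots: for adjacent envelope indices i < j the intersection is x = (a_i − a_j) / (j − i). Reading off the sorted break points: {-5, 3, 8}.
Verification: at each break x_0, at least two indices attain the minimum of min_i(a_i + i · x_0).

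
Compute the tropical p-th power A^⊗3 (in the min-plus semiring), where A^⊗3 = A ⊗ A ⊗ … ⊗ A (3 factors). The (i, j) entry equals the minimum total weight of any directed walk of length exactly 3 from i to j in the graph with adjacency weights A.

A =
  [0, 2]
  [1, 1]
A^⊗3 =
  [0, 2]
  [1, 3]

Each entry (A^⊗3)_ij equals the minimum over all length-3 walks i = v_0 → v_1 → … → v_3 = j of Σ_t A[v_t][v_{t+1}]. For example, for (i, j) = (0, 1) we minimise over 4 possible intermediate vertex sequences; the minimum is 2, attained along the walk 0 → 0 → 0 → 1.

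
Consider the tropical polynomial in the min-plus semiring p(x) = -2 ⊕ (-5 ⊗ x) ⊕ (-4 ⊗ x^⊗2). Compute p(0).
p(0) = -5

A tropical monomial a ⊗ x^⊗i evaluates to a + i · x. Evaluating each term at x = 0:
  Term 0 contributes -2 + 0 · 0 = -2
  Term 1 contributes -5 + 1 · 0 = -5
  Term 2 contributes -4 + 2 · 0 = -4
p(0) = ⊕ of these = min[-2, -5, -4] = -5.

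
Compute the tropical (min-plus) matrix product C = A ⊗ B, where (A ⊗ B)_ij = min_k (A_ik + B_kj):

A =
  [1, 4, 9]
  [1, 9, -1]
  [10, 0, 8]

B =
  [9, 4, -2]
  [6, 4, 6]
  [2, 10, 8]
A ⊗ B =
  [10, 5, -1]
  [1, 5, -1]
  [6, 4, 6]

Apply the min-plus product entry-by-entry:
  C[0][0] = min over k of (A[0][0] + B[0][0] = 1 + 9 = 10, A[0][1] + B[1][0] = 4 + 6 = 10, A[0][2] + B[2][0] = 9 + 2 = 11) = 10 (attained at k = 0)
  C[0][1] = min over k of (A[0][0] + B[0][1] = 1 + 4 = 5, A[0][1] + B[1][1] = 4 + 4 = 8, A[0][2] + B[2][1] = 9 + 10 = 19) = 5 (attained at k = 0)
  C[0][2] = min over k of (A[0][0] + B[0][2] = 1 + -2 = -1, A[0][1] + B[1][2] = 4 + 6 = 10, A[0][2] + B[2][2] = 9 + 8 = 17) = -1 (attained at k = 0)
  C[1][0] = min over k of (A[1][0] + B[0][0] = 1 + 9 = 10, A[1][1] + B[1][0] = 9 + 6 = 15, A[1][2] + B[2][0] = -1 + 2 = 1) = 1 (attained at k = 2)
  C[1][1] = min over k of (A[1][0] + B[0][1] = 1 + 4 = 5, A[1][1] + B[1][1] = 9 + 4 = 13, A[1][2] + B[2][1] = -1 + 10 = 9) = 5 (attained at k = 0)
  C[1][2] = min over k of (A[1][0] + B[0][2] = 1 + -2 = -1, A[1][1] + B[1][2] = 9 + 6 = 15, A[1][2] + B[2][2] = -1 + 8 = 7) = -1 (attained at k = 0)
  C[2][0] = min over k of (A[2][0] + B[0][0] = 10 + 9 = 19, A[2][1] + B[1][0] = 0 + 6 = 6, A[2][2] + B[2][0] = 8 + 2 = 10) = 6 (attained at k = 1)
  C[2][1] = min over k of (A[2][0] + B[0][1] = 10 + 4 = 14, A[2][1] + B[1][1] = 0 + 4 = 4, A[2][2] + B[2][1] = 8 + 10 = 18) = 4 (attained at k = 1)
  C[2][2] = min over k of (A[2][0] + B[0][2] = 10 + -2 = 8, A[2][1] + B[1][2] = 0 + 6 = 6, A[2][2] + B[2][2] = 8 + 8 = 16) = 6 (attained at k = 1)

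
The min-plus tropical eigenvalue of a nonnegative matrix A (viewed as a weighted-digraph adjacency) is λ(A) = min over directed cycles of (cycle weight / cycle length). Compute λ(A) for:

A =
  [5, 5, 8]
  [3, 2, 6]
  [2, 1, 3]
λ(A) = 2

Enumerate directed cycles and compute their means (weight / length). Sample:
  cycle 0 → 0: weight = 5, length = 1, mean = 5/1 ≈ 5.000
  cycle 1 → 1: weight = 2, length = 1, mean = 2/1 ≈ 2.000
  cycle 2 → 2: weight = 3, length = 1, mean = 3/1 ≈ 3.000
  cycle 0 → 1 → 0: weight = 8, length = 2, mean = 8/2 ≈ 4.000
  cycle 0 → 2 → 0: weight = 10, length = 2, mean = 10/2 ≈ 5.000
  cycle 1 → 0 → 1: weight = 8, length = 2, mean = 8/2 ≈ 4.000
Minimum mean = 2.000, attained e.g. along the cycle 1 → 1 with weight 2 and length 1. So λ(A) = 2/1 = 2.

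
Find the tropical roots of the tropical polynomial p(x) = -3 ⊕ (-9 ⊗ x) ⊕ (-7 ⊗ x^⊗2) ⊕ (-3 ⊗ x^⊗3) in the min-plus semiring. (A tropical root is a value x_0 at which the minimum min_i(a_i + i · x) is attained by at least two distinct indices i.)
Roots: {-4, -2, 6}

Each tropical root is a break point of the lower envelope of the lines y = a_i + i · x (there are 4 lines, with slopes 0, 1, ..., 3). Only the lines that attain the minimum somewhere contribute to roots; other lines are dominated. Here the surviving (envelope) indices are i = 3, i = 2, i = 1, i = 0.
Intersections between consecutive envelope lines give the roots: for adjacent envelope indices i < j the intersection is x = (a_i − a_j) / (j − i). Reading off the sorted break points: {-4, -2, 6}.
Verification: at each break x_0, at least two indices attain the minimum of min_i(a_i + i · x_0).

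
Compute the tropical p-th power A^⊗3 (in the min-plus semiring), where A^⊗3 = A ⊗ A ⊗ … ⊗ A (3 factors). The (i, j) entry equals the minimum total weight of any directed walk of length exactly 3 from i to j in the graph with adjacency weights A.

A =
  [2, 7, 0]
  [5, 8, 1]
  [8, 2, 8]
A^⊗3 =
  [6, 4, 3]
  [8, 7, 4]
  [9, 5, 7]

Each entry (A^⊗3)_ij equals the minimum over all length-3 walks i = v_0 → v_1 → … → v_3 = j of Σ_t A[v_t][v_{t+1}]. For example, for (i, j) = (0, 2) we minimise over 9 possible intermediate vertex sequences; the minimum is 3, attained along the walk 0 → 2 → 1 → 2.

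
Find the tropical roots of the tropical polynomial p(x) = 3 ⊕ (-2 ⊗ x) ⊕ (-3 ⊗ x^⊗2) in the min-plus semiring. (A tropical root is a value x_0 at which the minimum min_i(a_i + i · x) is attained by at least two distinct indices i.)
Roots: {1, 5}

Each tropical root is a break point of the lower envelope of the lines y = a_i + i · x (there are 3 lines, with slopes 0, 1, ..., 2). Only the lines that attain the minimum somewhere contribute to roots; other lines are dominated. Here the surviving (envelope) indices are i = 2, i = 1, i = 0.
Intersections between consecutive envelope lines give the roots: for adjacent envelope indices i < j the intersection is x = (a_i − a_j) / (j − i). Reading off the sorted break points: {1, 5}.
Verification: at each break x_0, at least two indices attain the minimum of min_i(a_i + i · x_0).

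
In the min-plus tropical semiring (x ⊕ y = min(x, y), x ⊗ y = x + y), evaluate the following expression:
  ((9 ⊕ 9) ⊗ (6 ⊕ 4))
((9 ⊕ 9) ⊗ (6 ⊕ 4)) = 13

Expand innermost to outermost. Recall ⊕ takes the minimum of its arguments and ⊗ takes their sum. Working out the expression ((9 ⊕ 9) ⊗ (6 ⊕ 4)) gives 13.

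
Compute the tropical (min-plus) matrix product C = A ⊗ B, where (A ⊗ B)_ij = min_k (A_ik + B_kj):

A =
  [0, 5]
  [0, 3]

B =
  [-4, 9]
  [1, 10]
A ⊗ B =
  [-4, 9]
  [-4, 9]

Apply the min-plus product entry-by-entry:
  C[0][0] = min over k of (A[0][0] + B[0][0] = 0 + -4 = -4, A[0][1] + B[1][0] = 5 + 1 = 6) = -4 (attained at k = 0)
  C[0][1] = min over k of (A[0][0] + B[0][1] = 0 + 9 = 9, A[0][1] + B[1][1] = 5 + 10 = 15) = 9 (attained at k = 0)
  C[1][0] = min over k of (A[1][0] + B[0][0] = 0 + -4 = -4, A[1][1] + B[1][0] = 3 + 1 = 4) = -4 (attained at k = 0)
  C[1][1] = min over k of (A[1][0] + B[0][1] = 0 + 9 = 9, A[1][1] + B[1][1] = 3 + 10 = 13) = 9 (attained at k = 0)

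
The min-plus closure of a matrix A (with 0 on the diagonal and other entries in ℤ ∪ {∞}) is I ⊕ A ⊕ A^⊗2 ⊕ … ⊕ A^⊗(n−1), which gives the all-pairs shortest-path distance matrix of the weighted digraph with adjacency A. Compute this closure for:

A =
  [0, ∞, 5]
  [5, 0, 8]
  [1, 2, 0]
Closure =
  [0, 7, 5]
  [5, 0, 8]
  [1, 2, 0]

This is the Floyd-Warshall all-pairs shortest-path computation. For each intermediate vertex k = 0, 1, …, 2, update dist[i][j] ← min(dist[i][j], dist[i][k] + dist[k][j]). The final matrix gives, for each (i, j), the minimum total weight of any directed path from i to j (possibly empty when i = j).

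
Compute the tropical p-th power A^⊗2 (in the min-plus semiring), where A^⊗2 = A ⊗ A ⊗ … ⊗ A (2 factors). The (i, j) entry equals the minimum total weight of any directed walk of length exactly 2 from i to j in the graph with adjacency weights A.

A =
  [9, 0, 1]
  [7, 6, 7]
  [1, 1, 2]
A^⊗2 =
  [2, 2, 3]
  [8, 7, 8]
  [3, 1, 2]

Each entry (A^⊗2)_ij equals the minimum over all length-2 walks i = v_0 → v_1 → … → v_2 = j of Σ_t A[v_t][v_{t+1}]. For example, for (i, j) = (0, 2) we minimise over 3 possible intermediate vertex sequences; the minimum is 3, attained along the walk 0 → 2 → 2.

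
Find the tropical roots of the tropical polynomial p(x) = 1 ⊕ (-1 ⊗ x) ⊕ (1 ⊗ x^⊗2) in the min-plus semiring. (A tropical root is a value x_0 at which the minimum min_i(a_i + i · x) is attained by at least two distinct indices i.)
Roots: {-2, 2}

Each tropical root is a break point of the lower envelope of the lines y = a_i + i · x (there are 3 lines, with slopes 0, 1, ..., 2). Only the lines that attain the minimum somewhere contribute to roots; other lines are dominated. Here the surviving (envelope) indices are i = 2, i = 1, i = 0.
Intersections between consecutive envelope lines give the roots: for adjacent envelope indices i < j the intersection is x = (a_i − a_j) / (j − i). Reading off the sorted break points: {-2, 2}.
Verification: at each break x_0, at least two indices attain the minimum of min_i(a_i + i · x_0).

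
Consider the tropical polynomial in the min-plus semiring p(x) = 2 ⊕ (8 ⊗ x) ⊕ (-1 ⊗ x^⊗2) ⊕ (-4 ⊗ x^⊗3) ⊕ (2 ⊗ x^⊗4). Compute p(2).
p(2) = 2

A tropical monomial a ⊗ x^⊗i evaluates to a + i · x. Evaluating each term at x = 2:
  Term 0 contributes 2 + 0 · 2 = 2
  Term 1 contributes 8 + 1 · 2 = 10
  Term 2 contributes -1 + 2 · 2 = 3
  Term 3 contributes -4 + 3 · 2 = 2
  Term 4 contributes 2 + 4 · 2 = 10
p(2) = ⊕ of these = min[2, 10, 3, 2, 10] = 2.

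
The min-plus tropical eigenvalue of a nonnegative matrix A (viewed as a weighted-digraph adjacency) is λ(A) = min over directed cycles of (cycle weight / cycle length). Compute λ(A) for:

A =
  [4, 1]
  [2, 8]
λ(A) = 3/2

Enumerate directed cycles and compute their means (weight / length). Sample:
  cycle 0 → 0: weight = 4, length = 1, mean = 4/1 ≈ 4.000
  cycle 1 → 1: weight = 8, length = 1, mean = 8/1 ≈ 8.000
  cycle 0 → 1 → 0: weight = 3, length = 2, mean = 3/2 ≈ 1.500
  cycle 1 → 0 → 1: weight = 3, length = 2, mean = 3/2 ≈ 1.500
Minimum mean = 1.500, attained e.g. along the cycle 0 → 1 → 0 with weight 3 and length 2. So λ(A) = 3/2 = 3/2.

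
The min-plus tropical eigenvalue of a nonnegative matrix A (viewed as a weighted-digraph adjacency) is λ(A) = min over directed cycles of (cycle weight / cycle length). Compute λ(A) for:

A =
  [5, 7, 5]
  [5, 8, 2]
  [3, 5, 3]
λ(A) = 3

Enumerate directed cycles and compute their means (weight / length). Sample:
  cycle 0 → 0: weight = 5, length = 1, mean = 5/1 ≈ 5.000
  cycle 1 → 1: weight = 8, length = 1, mean = 8/1 ≈ 8.000
  cycle 2 → 2: weight = 3, length = 1, mean = 3/1 ≈ 3.000
  cycle 0 → 1 → 0: weight = 12, length = 2, mean = 12/2 ≈ 6.000
  cycle 0 → 2 → 0: weight = 8, length = 2, mean = 8/2 ≈ 4.000
  cycle 1 → 0 → 1: weight = 12, length = 2, mean = 12/2 ≈ 6.000
Minimum mean = 3.000, attained e.g. along the cycle 2 → 2 with weight 3 and length 1. So λ(A) = 3/1 = 3.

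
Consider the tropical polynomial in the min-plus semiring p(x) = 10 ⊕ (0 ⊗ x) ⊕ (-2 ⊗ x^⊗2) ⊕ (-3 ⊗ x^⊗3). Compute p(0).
p(0) = -3

A tropical monomial a ⊗ x^⊗i evaluates to a + i · x. Evaluating each term at x = 0:
  Term 0 contributes 10 + 0 · 0 = 10
  Term 1 contributes 0 + 1 · 0 = 0
  Term 2 contributes -2 + 2 · 0 = -2
  Term 3 contributes -3 + 3 · 0 = -3
p(0) = ⊕ of these = min[10, 0, -2, -3] = -3.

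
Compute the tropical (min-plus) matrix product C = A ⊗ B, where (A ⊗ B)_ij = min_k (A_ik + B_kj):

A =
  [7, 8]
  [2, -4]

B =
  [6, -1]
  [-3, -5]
A ⊗ B =
  [5, 3]
  [-7, -9]

Apply the min-plus product entry-by-entry:
  C[0][0] = min over k of (A[0][0] + B[0][0] = 7 + 6 = 13, A[0][1] + B[1][0] = 8 + -3 = 5) = 5 (attained at k = 1)
  C[0][1] = min over k of (A[0][0] + B[0][1] = 7 + -1 = 6, A[0][1] + B[1][1] = 8 + -5 = 3) = 3 (attained at k = 1)
  C[1][0] = min over k of (A[1][0] + B[0][0] = 2 + 6 = 8, A[1][1] + B[1][0] = -4 + -3 = -7) = -7 (attained at k = 1)
  C[1][1] = min over k of (A[1][0] + B[0][1] = 2 + -1 = 1, A[1][1] + B[1][1] = -4 + -5 = -9) = -9 (attained at k = 1)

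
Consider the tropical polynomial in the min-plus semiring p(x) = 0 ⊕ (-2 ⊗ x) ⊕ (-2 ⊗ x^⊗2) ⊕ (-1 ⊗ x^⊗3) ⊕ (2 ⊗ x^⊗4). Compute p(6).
p(6) = 0

A tropical monomial a ⊗ x^⊗i evaluates to a + i · x. Evaluating each term at x = 6:
  Term 0 contributes 0 + 0 · 6 = 0
  Term 1 contributes -2 + 1 · 6 = 4
  Term 2 contributes -2 + 2 · 6 = 10
  Term 3 contributes -1 + 3 · 6 = 17
  Term 4 contributes 2 + 4 · 6 = 26
p(6) = ⊕ of these = min[0, 4, 10, 17, 26] = 0.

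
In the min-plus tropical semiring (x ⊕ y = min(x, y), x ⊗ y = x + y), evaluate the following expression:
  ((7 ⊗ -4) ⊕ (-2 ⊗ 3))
((7 ⊗ -4) ⊕ (-2 ⊗ 3)) = 1

Expand innermost to outermost. Recall ⊕ takes the minimum of its arguments and ⊗ takes their sum. Working out the expression ((7 ⊗ -4) ⊕ (-2 ⊗ 3)) gives 1.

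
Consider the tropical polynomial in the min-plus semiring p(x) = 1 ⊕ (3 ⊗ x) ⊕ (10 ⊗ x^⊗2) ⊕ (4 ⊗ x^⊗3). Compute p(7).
p(7) = 1

A tropical monomial a ⊗ x^⊗i evaluates to a + i · x. Evaluating each term at x = 7:
  Term 0 contributes 1 + 0 · 7 = 1
  Term 1 contributes 3 + 1 · 7 = 10
  Term 2 contributes 10 + 2 · 7 = 24
  Term 3 contributes 4 + 3 · 7 = 25
p(7) = ⊕ of these = min[1, 10, 24, 25] = 1.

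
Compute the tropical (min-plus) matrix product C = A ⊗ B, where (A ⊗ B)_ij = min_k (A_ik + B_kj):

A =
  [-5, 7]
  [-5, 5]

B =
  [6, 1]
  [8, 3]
A ⊗ B =
  [1, -4]
  [1, -4]

Apply the min-plus product entry-by-entry:
  C[0][0] = min over k of (A[0][0] + B[0][0] = -5 + 6 = 1, A[0][1] + B[1][0] = 7 + 8 = 15) = 1 (attained at k = 0)
  C[0][1] = min over k of (A[0][0] + B[0][1] = -5 + 1 = -4, A[0][1] + B[1][1] = 7 + 3 = 10) = -4 (attained at k = 0)
  C[1][0] = min over k of (A[1][0] + B[0][0] = -5 + 6 = 1, A[1][1] + B[1][0] = 5 + 8 = 13) = 1 (attained at k = 0)
  C[1][1] = min over k of (A[1][0] + B[0][1] = -5 + 1 = -4, A[1][1] + B[1][1] = 5 + 3 = 8) = -4 (attained at k = 0)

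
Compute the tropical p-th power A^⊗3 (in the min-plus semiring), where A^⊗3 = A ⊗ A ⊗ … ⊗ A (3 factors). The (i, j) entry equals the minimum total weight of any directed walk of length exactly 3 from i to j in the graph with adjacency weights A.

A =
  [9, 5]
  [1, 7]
A^⊗3 =
  [13, 11]
  [7, 13]

Each entry (A^⊗3)_ij equals the minimum over all length-3 walks i = v_0 → v_1 → … → v_3 = j of Σ_t A[v_t][v_{t+1}]. For example, for (i, j) = (0, 1) we minimise over 4 possible intermediate vertex sequences; the minimum is 11, attained along the walk 0 → 1 → 0 → 1.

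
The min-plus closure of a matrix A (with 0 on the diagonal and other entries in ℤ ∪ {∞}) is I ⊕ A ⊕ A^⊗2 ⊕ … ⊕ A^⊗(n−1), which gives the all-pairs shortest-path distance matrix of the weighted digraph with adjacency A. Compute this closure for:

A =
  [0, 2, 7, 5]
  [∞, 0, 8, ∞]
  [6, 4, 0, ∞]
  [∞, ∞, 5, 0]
Closure =
  [0, 2, 7, 5]
  [14, 0, 8, 19]
  [6, 4, 0, 11]
  [11, 9, 5, 0]

This is the Floyd-Warshall all-pairs shortest-path computation. For each intermediate vertex k = 0, 1, …, 3, update dist[i][j] ← min(dist[i][j], dist[i][k] + dist[k][j]). The final matrix gives, for each (i, j), the minimum total weight of any directed path from i to j (possibly empty when i = j).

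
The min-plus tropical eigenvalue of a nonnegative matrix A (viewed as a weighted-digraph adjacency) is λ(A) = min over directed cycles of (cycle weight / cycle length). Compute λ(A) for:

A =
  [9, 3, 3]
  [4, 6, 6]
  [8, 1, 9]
λ(A) = 8/3

Enumerate directed cycles and compute their means (weight / length). Sample:
  cycle 0 → 0: weight = 9, length = 1, mean = 9/1 ≈ 9.000
  cycle 1 → 1: weight = 6, length = 1, mean = 6/1 ≈ 6.000
  cycle 2 → 2: weight = 9, length = 1, mean = 9/1 ≈ 9.000
  cycle 0 → 1 → 0: weight = 7, length = 2, mean = 7/2 ≈ 3.500
  cycle 0 → 2 → 0: weight = 11, length = 2, mean = 11/2 ≈ 5.500
  cycle 1 → 0 → 1: weight = 7, length = 2, mean = 7/2 ≈ 3.500
Minimum mean = 2.667, attained e.g. along the cycle 0 → 2 → 1 → 0 with weight 8 and length 3. So λ(A) = 8/3 = 8/3.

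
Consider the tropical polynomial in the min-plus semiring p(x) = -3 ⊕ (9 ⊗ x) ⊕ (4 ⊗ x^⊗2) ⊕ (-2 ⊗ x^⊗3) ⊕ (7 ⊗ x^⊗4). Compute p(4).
p(4) = -3

A tropical monomial a ⊗ x^⊗i evaluates to a + i · x. Evaluating each term at x = 4:
  Term 0 contributes -3 + 0 · 4 = -3
  Term 1 contributes 9 + 1 · 4 = 13
  Term 2 contributes 4 + 2 · 4 = 12
  Term 3 contributes -2 + 3 · 4 = 10
  Term 4 contributes 7 + 4 · 4 = 23
p(4) = ⊕ of these = min[-3, 13, 12, 10, 23] = -3.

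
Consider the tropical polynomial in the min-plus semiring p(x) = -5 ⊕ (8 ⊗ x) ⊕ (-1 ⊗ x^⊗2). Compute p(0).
p(0) = -5

A tropical monomial a ⊗ x^⊗i evaluates to a + i · x. Evaluating each term at x = 0:
  Term 0 contributes -5 + 0 · 0 = -5
  Term 1 contributes 8 + 1 · 0 = 8
  Term 2 contributes -1 + 2 · 0 = -1
p(0) = ⊕ of these = min[-5, 8, -1] = -5.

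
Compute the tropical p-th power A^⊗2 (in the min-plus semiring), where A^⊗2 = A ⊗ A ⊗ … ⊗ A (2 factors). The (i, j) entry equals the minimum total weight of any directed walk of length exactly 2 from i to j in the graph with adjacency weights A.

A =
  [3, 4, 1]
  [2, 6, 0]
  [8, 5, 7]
A^⊗2 =
  [6, 6, 4]
  [5, 5, 3]
  [7, 11, 5]

Each entry (A^⊗2)_ij equals the minimum over all length-2 walks i = v_0 → v_1 → … → v_2 = j of Σ_t A[v_t][v_{t+1}]. For example, for (i, j) = (0, 2) we minimise over 3 possible intermediate vertex sequences; the minimum is 4, attained along the walk 0 → 0 → 2.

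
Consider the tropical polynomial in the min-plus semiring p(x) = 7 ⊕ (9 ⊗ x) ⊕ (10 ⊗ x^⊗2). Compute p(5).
p(5) = 7

A tropical monomial a ⊗ x^⊗i evaluates to a + i · x. Evaluating each term at x = 5:
  Term 0 contributes 7 + 0 · 5 = 7
  Term 1 contributes 9 + 1 · 5 = 14
  Term 2 contributes 10 + 2 · 5 = 20
p(5) = ⊕ of these = min[7, 14, 20] = 7.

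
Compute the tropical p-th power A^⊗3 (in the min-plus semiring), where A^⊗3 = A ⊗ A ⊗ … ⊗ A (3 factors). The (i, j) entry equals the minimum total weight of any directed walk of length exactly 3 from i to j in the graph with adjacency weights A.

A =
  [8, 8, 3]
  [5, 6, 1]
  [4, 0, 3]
A^⊗3 =
  [8, 6, 4]
  [6, 4, 2]
  [5, 1, 4]

Each entry (A^⊗3)_ij equals the minimum over all length-3 walks i = v_0 → v_1 → … → v_3 = j of Σ_t A[v_t][v_{t+1}]. For example, for (i, j) = (0, 2) we minimise over 9 possible intermediate vertex sequences; the minimum is 4, attained along the walk 0 → 2 → 1 → 2.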